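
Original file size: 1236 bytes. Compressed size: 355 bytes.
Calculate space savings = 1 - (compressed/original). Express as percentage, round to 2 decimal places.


ratio = compressed/original = 355/1236 = 0.287217
savings = 1 - ratio = 1 - 0.287217 = 0.712783
as a percentage: 0.712783 * 100 = 71.28%

Space savings = 1 - 355/1236 = 71.28%


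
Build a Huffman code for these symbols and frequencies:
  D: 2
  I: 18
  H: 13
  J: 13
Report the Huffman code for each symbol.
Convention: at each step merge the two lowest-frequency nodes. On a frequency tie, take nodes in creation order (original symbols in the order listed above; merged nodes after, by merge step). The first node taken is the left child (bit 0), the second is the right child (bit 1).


Huffman tree construction:
Step 1: Merge D(2) + H(13) = 15
Step 2: Merge J(13) + (D+H)(15) = 28
Step 3: Merge I(18) + (J+(D+H))(28) = 46
Read each symbol's code off the tree from the root (left child = 0, right child = 1).

Codes:
  D: 110 (length 3)
  I: 0 (length 1)
  H: 111 (length 3)
  J: 10 (length 2)
Average code length: 89/46 = 1.9348 bits/symbol


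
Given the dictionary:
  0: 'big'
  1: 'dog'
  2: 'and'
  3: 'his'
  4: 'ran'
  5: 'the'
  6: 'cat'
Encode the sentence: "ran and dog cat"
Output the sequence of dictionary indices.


Look up each word in the dictionary:
  'ran' -> 4
  'and' -> 2
  'dog' -> 1
  'cat' -> 6

Encoded: [4, 2, 1, 6]


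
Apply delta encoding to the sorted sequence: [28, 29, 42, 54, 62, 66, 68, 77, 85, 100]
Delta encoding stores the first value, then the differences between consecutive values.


First value: 28
Deltas:
  29 - 28 = 1
  42 - 29 = 13
  54 - 42 = 12
  62 - 54 = 8
  66 - 62 = 4
  68 - 66 = 2
  77 - 68 = 9
  85 - 77 = 8
  100 - 85 = 15


Delta encoded: [28, 1, 13, 12, 8, 4, 2, 9, 8, 15]


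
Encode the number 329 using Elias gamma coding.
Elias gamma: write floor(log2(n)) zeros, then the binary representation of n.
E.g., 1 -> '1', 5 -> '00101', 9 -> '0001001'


num_bits = floor(log2(329)) + 1 = 9
leading_zeros = num_bits - 1 = 8
binary(329) = 101001001

Elias gamma(329) = '00000000' + '101001001' = 00000000101001001 (17 bits)


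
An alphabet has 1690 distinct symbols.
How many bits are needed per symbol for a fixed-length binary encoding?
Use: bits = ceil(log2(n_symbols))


log2(1690) = 10.7228
Bracket: 2^10 = 1024 < 1690 <= 2^11 = 2048
So ceil(log2(1690)) = 11

bits = ceil(log2(1690)) = ceil(10.7228) = 11 bits


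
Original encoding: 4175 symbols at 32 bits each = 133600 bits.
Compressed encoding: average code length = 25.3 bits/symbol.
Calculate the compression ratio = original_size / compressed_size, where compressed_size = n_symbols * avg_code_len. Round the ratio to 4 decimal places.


original_size = n_symbols * orig_bits = 4175 * 32 = 133600 bits
compressed_size = n_symbols * avg_code_len = 4175 * 25.3 = 105627.5 bits
ratio = original_size / compressed_size = 133600 / 105627.5 = 1.2648

Compression ratio = 1.2648


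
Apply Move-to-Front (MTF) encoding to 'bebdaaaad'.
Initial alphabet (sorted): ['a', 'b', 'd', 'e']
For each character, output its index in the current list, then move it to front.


MTF encoding:
'b': index 1 in ['a', 'b', 'd', 'e'] -> ['b', 'a', 'd', 'e']
'e': index 3 in ['b', 'a', 'd', 'e'] -> ['e', 'b', 'a', 'd']
'b': index 1 in ['e', 'b', 'a', 'd'] -> ['b', 'e', 'a', 'd']
'd': index 3 in ['b', 'e', 'a', 'd'] -> ['d', 'b', 'e', 'a']
'a': index 3 in ['d', 'b', 'e', 'a'] -> ['a', 'd', 'b', 'e']
'a': index 0 in ['a', 'd', 'b', 'e'] -> ['a', 'd', 'b', 'e']
'a': index 0 in ['a', 'd', 'b', 'e'] -> ['a', 'd', 'b', 'e']
'a': index 0 in ['a', 'd', 'b', 'e'] -> ['a', 'd', 'b', 'e']
'd': index 1 in ['a', 'd', 'b', 'e'] -> ['d', 'a', 'b', 'e']


Output: [1, 3, 1, 3, 3, 0, 0, 0, 1]


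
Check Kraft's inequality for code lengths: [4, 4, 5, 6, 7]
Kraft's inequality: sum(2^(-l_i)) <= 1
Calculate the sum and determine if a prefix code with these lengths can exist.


Sum = 2^(-4) + 2^(-4) + 2^(-5) + 2^(-6) + 2^(-7)
    = 0.0625 + 0.0625 + 0.03125 + 0.015625 + 0.0078125
    = 23/128 = 0.1796875
Since 0.1796875 <= 1, Kraft's inequality IS satisfied.
A prefix code with these lengths CAN exist.

Kraft sum = 0.1796875. Satisfied.


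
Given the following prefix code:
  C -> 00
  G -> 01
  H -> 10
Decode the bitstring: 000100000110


Decoding step by step:
Bits 00 -> C
Bits 01 -> G
Bits 00 -> C
Bits 00 -> C
Bits 01 -> G
Bits 10 -> H


Decoded message: CGCCGH


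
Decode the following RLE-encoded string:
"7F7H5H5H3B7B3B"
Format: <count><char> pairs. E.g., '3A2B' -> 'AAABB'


Expanding each <count><char> pair:
  7F -> 'FFFFFFF'
  7H -> 'HHHHHHH'
  5H -> 'HHHHH'
  5H -> 'HHHHH'
  3B -> 'BBB'
  7B -> 'BBBBBBB'
  3B -> 'BBB'

Decoded = FFFFFFFHHHHHHHHHHHHHHHHHBBBBBBBBBBBBB


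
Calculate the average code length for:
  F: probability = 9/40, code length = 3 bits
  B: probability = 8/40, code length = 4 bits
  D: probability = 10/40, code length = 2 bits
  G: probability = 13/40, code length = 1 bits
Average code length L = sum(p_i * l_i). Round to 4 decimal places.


Weighted contributions p_i * l_i:
  F: (9/40) * 3 = 27/40
  B: (8/40) * 4 = 32/40
  D: (10/40) * 2 = 20/40
  G: (13/40) * 1 = 13/40
Sum = (27 + 32 + 20 + 13)/40 = 92/40

L = 92/40 = 2.3000 bits/symbol


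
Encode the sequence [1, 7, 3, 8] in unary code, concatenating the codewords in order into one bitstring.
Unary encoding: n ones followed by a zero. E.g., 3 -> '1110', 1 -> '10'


Encode each number as n ones followed by a terminating 0:
  1 -> 10 (2 bits)
  7 -> 11111110 (8 bits)
  3 -> 1110 (4 bits)
  8 -> 111111110 (9 bits)
Total length = 2 + 8 + 4 + 9 = 23 bits.

Unary([1, 7, 3, 8]) = 10111111101110111111110 (23 bits)


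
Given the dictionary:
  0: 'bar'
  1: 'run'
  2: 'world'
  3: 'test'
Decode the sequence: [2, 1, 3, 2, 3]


Look up each index in the dictionary:
  2 -> 'world'
  1 -> 'run'
  3 -> 'test'
  2 -> 'world'
  3 -> 'test'

Decoded: "world run test world test"


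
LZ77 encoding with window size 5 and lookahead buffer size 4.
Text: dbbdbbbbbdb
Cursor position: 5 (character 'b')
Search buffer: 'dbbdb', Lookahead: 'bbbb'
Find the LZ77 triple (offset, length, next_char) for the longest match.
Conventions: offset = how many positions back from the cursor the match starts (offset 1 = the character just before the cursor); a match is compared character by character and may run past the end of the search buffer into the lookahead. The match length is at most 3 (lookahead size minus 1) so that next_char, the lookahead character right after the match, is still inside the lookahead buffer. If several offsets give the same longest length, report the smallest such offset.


Try each offset into the search buffer:
  offset=1 (pos 4, char 'b'): match length 3
  offset=2 (pos 3, char 'd'): match length 0
  offset=3 (pos 2, char 'b'): match length 1
  offset=4 (pos 1, char 'b'): match length 2
  offset=5 (pos 0, char 'd'): match length 0
Longest match has length 3 at offset 1.
next_char = character at position 5 + 3 = 8 -> 'b'

Best match: offset=1, length=3 (matching 'bbb' starting at position 4)
LZ77 triple: (1, 3, 'b')


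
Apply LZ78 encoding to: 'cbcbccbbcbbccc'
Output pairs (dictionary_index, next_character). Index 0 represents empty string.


LZ78 encoding steps:
Dictionary: {0: ''}
Step 1: w='' (idx 0), next='c' -> output (0, 'c'), add 'c' as idx 1
Step 2: w='' (idx 0), next='b' -> output (0, 'b'), add 'b' as idx 2
Step 3: w='c' (idx 1), next='b' -> output (1, 'b'), add 'cb' as idx 3
Step 4: w='c' (idx 1), next='c' -> output (1, 'c'), add 'cc' as idx 4
Step 5: w='b' (idx 2), next='b' -> output (2, 'b'), add 'bb' as idx 5
Step 6: w='cb' (idx 3), next='b' -> output (3, 'b'), add 'cbb' as idx 6
Step 7: w='cc' (idx 4), next='c' -> output (4, 'c'), add 'ccc' as idx 7


Encoded: [(0, 'c'), (0, 'b'), (1, 'b'), (1, 'c'), (2, 'b'), (3, 'b'), (4, 'c')]


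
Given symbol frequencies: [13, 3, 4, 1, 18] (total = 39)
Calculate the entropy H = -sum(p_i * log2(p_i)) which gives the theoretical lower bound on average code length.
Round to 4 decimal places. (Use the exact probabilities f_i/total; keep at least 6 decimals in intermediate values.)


Per-symbol terms -p_i * log2(p_i) with p_i = f_i/39:
  p = 13/39 = 0.333333: log2(p) = -1.584963, -p*log2(p) = 0.528321
  p = 3/39 = 0.076923: log2(p) = -3.700440, -p*log2(p) = 0.284649
  p = 4/39 = 0.102564: log2(p) = -3.285402, -p*log2(p) = 0.336964
  p = 1/39 = 0.025641: log2(p) = -5.285402, -p*log2(p) = 0.135523
  p = 18/39 = 0.461538: log2(p) = -1.115477, -p*log2(p) = 0.514836
H = 0.528321 + 0.284649 + 0.336964 + 0.135523 + 0.514836 = 1.800293

H = 1.8003 bits/symbol


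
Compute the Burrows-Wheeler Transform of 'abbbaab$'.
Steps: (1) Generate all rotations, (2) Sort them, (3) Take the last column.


Rotations (sorted):
  0: $abbbaab -> last char: b
  1: aab$abbb -> last char: b
  2: ab$abbba -> last char: a
  3: abbbaab$ -> last char: $
  4: b$abbbaa -> last char: a
  5: baab$abb -> last char: b
  6: bbaab$ab -> last char: b
  7: bbbaab$a -> last char: a


BWT = bba$abba


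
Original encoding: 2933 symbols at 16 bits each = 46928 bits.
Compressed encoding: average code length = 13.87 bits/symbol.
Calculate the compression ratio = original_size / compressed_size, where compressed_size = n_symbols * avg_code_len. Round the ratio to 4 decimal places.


original_size = n_symbols * orig_bits = 2933 * 16 = 46928 bits
compressed_size = n_symbols * avg_code_len = 2933 * 13.87 = 40680.71 bits
ratio = original_size / compressed_size = 46928 / 40680.71 = 1.1536

Compression ratio = 1.1536


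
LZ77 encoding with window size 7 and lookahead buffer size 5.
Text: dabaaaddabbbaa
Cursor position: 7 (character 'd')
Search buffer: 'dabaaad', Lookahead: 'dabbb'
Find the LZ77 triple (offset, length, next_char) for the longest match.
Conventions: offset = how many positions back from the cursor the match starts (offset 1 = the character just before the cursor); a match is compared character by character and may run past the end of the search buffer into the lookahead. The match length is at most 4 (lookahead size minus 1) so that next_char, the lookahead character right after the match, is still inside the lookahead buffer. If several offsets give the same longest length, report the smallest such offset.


Try each offset into the search buffer:
  offset=1 (pos 6, char 'd'): match length 1
  offset=2 (pos 5, char 'a'): match length 0
  offset=3 (pos 4, char 'a'): match length 0
  offset=4 (pos 3, char 'a'): match length 0
  offset=5 (pos 2, char 'b'): match length 0
  offset=6 (pos 1, char 'a'): match length 0
  offset=7 (pos 0, char 'd'): match length 3
Longest match has length 3 at offset 7.
next_char = character at position 7 + 3 = 10 -> 'b'

Best match: offset=7, length=3 (matching 'dab' starting at position 0)
LZ77 triple: (7, 3, 'b')


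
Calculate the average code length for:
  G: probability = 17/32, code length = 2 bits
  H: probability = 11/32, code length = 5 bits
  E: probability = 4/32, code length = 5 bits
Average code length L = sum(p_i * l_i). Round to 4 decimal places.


Weighted contributions p_i * l_i:
  G: (17/32) * 2 = 34/32
  H: (11/32) * 5 = 55/32
  E: (4/32) * 5 = 20/32
Sum = (34 + 55 + 20)/32 = 109/32

L = 109/32 = 3.4063 bits/symbol


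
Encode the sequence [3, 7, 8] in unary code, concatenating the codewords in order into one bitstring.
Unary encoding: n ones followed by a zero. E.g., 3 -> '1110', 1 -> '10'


Encode each number as n ones followed by a terminating 0:
  3 -> 1110 (4 bits)
  7 -> 11111110 (8 bits)
  8 -> 111111110 (9 bits)
Total length = 4 + 8 + 9 = 21 bits.

Unary([3, 7, 8]) = 111011111110111111110 (21 bits)


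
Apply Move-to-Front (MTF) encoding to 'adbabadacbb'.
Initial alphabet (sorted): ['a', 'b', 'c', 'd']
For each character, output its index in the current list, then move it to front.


MTF encoding:
'a': index 0 in ['a', 'b', 'c', 'd'] -> ['a', 'b', 'c', 'd']
'd': index 3 in ['a', 'b', 'c', 'd'] -> ['d', 'a', 'b', 'c']
'b': index 2 in ['d', 'a', 'b', 'c'] -> ['b', 'd', 'a', 'c']
'a': index 2 in ['b', 'd', 'a', 'c'] -> ['a', 'b', 'd', 'c']
'b': index 1 in ['a', 'b', 'd', 'c'] -> ['b', 'a', 'd', 'c']
'a': index 1 in ['b', 'a', 'd', 'c'] -> ['a', 'b', 'd', 'c']
'd': index 2 in ['a', 'b', 'd', 'c'] -> ['d', 'a', 'b', 'c']
'a': index 1 in ['d', 'a', 'b', 'c'] -> ['a', 'd', 'b', 'c']
'c': index 3 in ['a', 'd', 'b', 'c'] -> ['c', 'a', 'd', 'b']
'b': index 3 in ['c', 'a', 'd', 'b'] -> ['b', 'c', 'a', 'd']
'b': index 0 in ['b', 'c', 'a', 'd'] -> ['b', 'c', 'a', 'd']


Output: [0, 3, 2, 2, 1, 1, 2, 1, 3, 3, 0]


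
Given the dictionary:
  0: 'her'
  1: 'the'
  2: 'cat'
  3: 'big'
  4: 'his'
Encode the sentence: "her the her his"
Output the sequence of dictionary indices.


Look up each word in the dictionary:
  'her' -> 0
  'the' -> 1
  'her' -> 0
  'his' -> 4

Encoded: [0, 1, 0, 4]


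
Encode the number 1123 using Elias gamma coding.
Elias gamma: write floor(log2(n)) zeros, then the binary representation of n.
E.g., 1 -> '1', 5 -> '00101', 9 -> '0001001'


num_bits = floor(log2(1123)) + 1 = 11
leading_zeros = num_bits - 1 = 10
binary(1123) = 10001100011

Elias gamma(1123) = '0000000000' + '10001100011' = 000000000010001100011 (21 bits)


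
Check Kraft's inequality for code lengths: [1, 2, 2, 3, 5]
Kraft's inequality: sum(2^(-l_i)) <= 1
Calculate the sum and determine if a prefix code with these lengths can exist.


Sum = 2^(-1) + 2^(-2) + 2^(-2) + 2^(-3) + 2^(-5)
    = 0.5 + 0.25 + 0.25 + 0.125 + 0.03125
    = 37/32 = 1.15625
Since 1.15625 > 1, Kraft's inequality is NOT satisfied.
A prefix code with these lengths CANNOT exist.

Kraft sum = 1.15625. Not satisfied.


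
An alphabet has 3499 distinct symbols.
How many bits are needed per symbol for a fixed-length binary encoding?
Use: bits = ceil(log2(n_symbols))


log2(3499) = 11.7727
Bracket: 2^11 = 2048 < 3499 <= 2^12 = 4096
So ceil(log2(3499)) = 12

bits = ceil(log2(3499)) = ceil(11.7727) = 12 bits


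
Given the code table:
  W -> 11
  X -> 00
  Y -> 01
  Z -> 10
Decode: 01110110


Decoding:
01 -> Y
11 -> W
01 -> Y
10 -> Z


Result: YWYZ


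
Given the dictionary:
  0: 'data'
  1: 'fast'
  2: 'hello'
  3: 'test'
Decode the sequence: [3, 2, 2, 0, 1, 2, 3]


Look up each index in the dictionary:
  3 -> 'test'
  2 -> 'hello'
  2 -> 'hello'
  0 -> 'data'
  1 -> 'fast'
  2 -> 'hello'
  3 -> 'test'

Decoded: "test hello hello data fast hello test"


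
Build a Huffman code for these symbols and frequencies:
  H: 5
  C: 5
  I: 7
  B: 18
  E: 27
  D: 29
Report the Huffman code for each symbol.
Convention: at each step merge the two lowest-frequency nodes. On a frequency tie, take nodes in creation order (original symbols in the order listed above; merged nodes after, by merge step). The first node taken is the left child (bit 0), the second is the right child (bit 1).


Huffman tree construction:
Step 1: Merge H(5) + C(5) = 10
Step 2: Merge I(7) + (H+C)(10) = 17
Step 3: Merge (I+(H+C))(17) + B(18) = 35
Step 4: Merge E(27) + D(29) = 56
Step 5: Merge ((I+(H+C))+B)(35) + (E+D)(56) = 91
Read each symbol's code off the tree from the root (left child = 0, right child = 1).

Codes:
  H: 0010 (length 4)
  C: 0011 (length 4)
  I: 000 (length 3)
  B: 01 (length 2)
  E: 10 (length 2)
  D: 11 (length 2)
Average code length: 209/91 = 2.2967 bits/symbol


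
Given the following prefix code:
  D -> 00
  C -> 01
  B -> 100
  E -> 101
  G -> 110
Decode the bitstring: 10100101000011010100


Decoding step by step:
Bits 101 -> E
Bits 00 -> D
Bits 101 -> E
Bits 00 -> D
Bits 00 -> D
Bits 110 -> G
Bits 101 -> E
Bits 00 -> D


Decoded message: EDEDDGED


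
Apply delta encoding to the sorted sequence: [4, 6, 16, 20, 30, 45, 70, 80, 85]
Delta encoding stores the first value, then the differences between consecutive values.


First value: 4
Deltas:
  6 - 4 = 2
  16 - 6 = 10
  20 - 16 = 4
  30 - 20 = 10
  45 - 30 = 15
  70 - 45 = 25
  80 - 70 = 10
  85 - 80 = 5


Delta encoded: [4, 2, 10, 4, 10, 15, 25, 10, 5]


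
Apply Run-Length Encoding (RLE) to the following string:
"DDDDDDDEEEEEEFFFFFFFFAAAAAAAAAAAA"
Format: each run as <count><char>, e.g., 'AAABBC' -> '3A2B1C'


Scanning runs left to right:
  i=0: run of 'D' x 7 -> '7D'
  i=7: run of 'E' x 6 -> '6E'
  i=13: run of 'F' x 8 -> '8F'
  i=21: run of 'A' x 12 -> '12A'

RLE = 7D6E8F12A


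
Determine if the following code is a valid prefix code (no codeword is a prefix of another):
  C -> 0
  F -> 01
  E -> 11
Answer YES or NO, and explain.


Checking each pair (does one codeword prefix another?):
  C='0' vs F='01': prefix -- VIOLATION

NO -- this is NOT a valid prefix code. C (0) is a prefix of F (01).


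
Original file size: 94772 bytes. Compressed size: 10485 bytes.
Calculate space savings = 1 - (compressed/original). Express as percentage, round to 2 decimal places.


ratio = compressed/original = 10485/94772 = 0.110634
savings = 1 - ratio = 1 - 0.110634 = 0.889366
as a percentage: 0.889366 * 100 = 88.94%

Space savings = 1 - 10485/94772 = 88.94%


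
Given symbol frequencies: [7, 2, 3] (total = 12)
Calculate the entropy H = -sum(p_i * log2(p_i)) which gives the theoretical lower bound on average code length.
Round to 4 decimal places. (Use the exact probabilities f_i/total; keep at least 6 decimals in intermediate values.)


Per-symbol terms -p_i * log2(p_i) with p_i = f_i/12:
  p = 7/12 = 0.583333: log2(p) = -0.777608, -p*log2(p) = 0.453604
  p = 2/12 = 0.166667: log2(p) = -2.584963, -p*log2(p) = 0.430827
  p = 3/12 = 0.250000: log2(p) = -2.000000, -p*log2(p) = 0.500000
H = 0.453604 + 0.430827 + 0.500000 = 1.384431

H = 1.3844 bits/symbol


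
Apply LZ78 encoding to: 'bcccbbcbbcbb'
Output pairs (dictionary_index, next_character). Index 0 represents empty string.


LZ78 encoding steps:
Dictionary: {0: ''}
Step 1: w='' (idx 0), next='b' -> output (0, 'b'), add 'b' as idx 1
Step 2: w='' (idx 0), next='c' -> output (0, 'c'), add 'c' as idx 2
Step 3: w='c' (idx 2), next='c' -> output (2, 'c'), add 'cc' as idx 3
Step 4: w='b' (idx 1), next='b' -> output (1, 'b'), add 'bb' as idx 4
Step 5: w='c' (idx 2), next='b' -> output (2, 'b'), add 'cb' as idx 5
Step 6: w='b' (idx 1), next='c' -> output (1, 'c'), add 'bc' as idx 6
Step 7: w='bb' (idx 4), end of input -> output (4, '')


Encoded: [(0, 'b'), (0, 'c'), (2, 'c'), (1, 'b'), (2, 'b'), (1, 'c'), (4, '')]


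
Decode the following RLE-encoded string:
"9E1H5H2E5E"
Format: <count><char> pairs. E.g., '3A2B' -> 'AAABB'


Expanding each <count><char> pair:
  9E -> 'EEEEEEEEE'
  1H -> 'H'
  5H -> 'HHHHH'
  2E -> 'EE'
  5E -> 'EEEEE'

Decoded = EEEEEEEEEHHHHHHEEEEEEE


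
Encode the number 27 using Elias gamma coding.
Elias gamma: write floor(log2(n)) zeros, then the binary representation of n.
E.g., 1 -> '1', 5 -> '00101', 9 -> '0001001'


num_bits = floor(log2(27)) + 1 = 5
leading_zeros = num_bits - 1 = 4
binary(27) = 11011

Elias gamma(27) = '0000' + '11011' = 000011011 (9 bits)


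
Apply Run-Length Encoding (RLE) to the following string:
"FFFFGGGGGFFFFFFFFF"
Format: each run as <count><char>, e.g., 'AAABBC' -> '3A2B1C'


Scanning runs left to right:
  i=0: run of 'F' x 4 -> '4F'
  i=4: run of 'G' x 5 -> '5G'
  i=9: run of 'F' x 9 -> '9F'

RLE = 4F5G9F


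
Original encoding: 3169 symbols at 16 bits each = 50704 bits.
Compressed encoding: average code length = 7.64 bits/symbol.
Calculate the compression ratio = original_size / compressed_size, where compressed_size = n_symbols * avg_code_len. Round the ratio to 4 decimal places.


original_size = n_symbols * orig_bits = 3169 * 16 = 50704 bits
compressed_size = n_symbols * avg_code_len = 3169 * 7.64 = 24211.16 bits
ratio = original_size / compressed_size = 50704 / 24211.16 = 2.0942

Compression ratio = 2.0942


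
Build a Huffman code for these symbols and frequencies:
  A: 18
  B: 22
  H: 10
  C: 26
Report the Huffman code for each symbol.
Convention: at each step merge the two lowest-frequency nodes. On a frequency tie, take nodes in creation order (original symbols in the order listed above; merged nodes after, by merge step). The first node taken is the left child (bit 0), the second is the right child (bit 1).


Huffman tree construction:
Step 1: Merge H(10) + A(18) = 28
Step 2: Merge B(22) + C(26) = 48
Step 3: Merge (H+A)(28) + (B+C)(48) = 76
Read each symbol's code off the tree from the root (left child = 0, right child = 1).

Codes:
  A: 01 (length 2)
  B: 10 (length 2)
  H: 00 (length 2)
  C: 11 (length 2)
Average code length: 152/76 = 2.0000 bits/symbol


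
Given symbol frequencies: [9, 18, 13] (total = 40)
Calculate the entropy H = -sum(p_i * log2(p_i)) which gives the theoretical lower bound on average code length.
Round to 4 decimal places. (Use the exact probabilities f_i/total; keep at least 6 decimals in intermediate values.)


Per-symbol terms -p_i * log2(p_i) with p_i = f_i/40:
  p = 9/40 = 0.225000: log2(p) = -2.152003, -p*log2(p) = 0.484201
  p = 18/40 = 0.450000: log2(p) = -1.152003, -p*log2(p) = 0.518401
  p = 13/40 = 0.325000: log2(p) = -1.621488, -p*log2(p) = 0.526984
H = 0.484201 + 0.518401 + 0.526984 = 1.529586

H = 1.5296 bits/symbol


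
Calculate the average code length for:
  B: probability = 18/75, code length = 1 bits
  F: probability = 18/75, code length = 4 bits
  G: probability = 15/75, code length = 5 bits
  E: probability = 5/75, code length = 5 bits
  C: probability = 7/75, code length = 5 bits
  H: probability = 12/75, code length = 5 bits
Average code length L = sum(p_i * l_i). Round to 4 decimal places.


Weighted contributions p_i * l_i:
  B: (18/75) * 1 = 18/75
  F: (18/75) * 4 = 72/75
  G: (15/75) * 5 = 75/75
  E: (5/75) * 5 = 25/75
  C: (7/75) * 5 = 35/75
  H: (12/75) * 5 = 60/75
Sum = (18 + 72 + 75 + 25 + 35 + 60)/75 = 285/75

L = 285/75 = 3.8000 bits/symbol


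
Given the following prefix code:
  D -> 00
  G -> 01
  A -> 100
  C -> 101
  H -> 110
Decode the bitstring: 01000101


Decoding step by step:
Bits 01 -> G
Bits 00 -> D
Bits 01 -> G
Bits 01 -> G


Decoded message: GDGG


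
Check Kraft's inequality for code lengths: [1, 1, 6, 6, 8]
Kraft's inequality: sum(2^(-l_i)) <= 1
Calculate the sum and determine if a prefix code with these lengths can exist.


Sum = 2^(-1) + 2^(-1) + 2^(-6) + 2^(-6) + 2^(-8)
    = 0.5 + 0.5 + 0.015625 + 0.015625 + 0.00390625
    = 265/256 = 1.03515625
Since 1.03515625 > 1, Kraft's inequality is NOT satisfied.
A prefix code with these lengths CANNOT exist.

Kraft sum = 1.03515625. Not satisfied.


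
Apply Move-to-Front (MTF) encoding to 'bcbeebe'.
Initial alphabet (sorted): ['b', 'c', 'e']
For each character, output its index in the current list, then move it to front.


MTF encoding:
'b': index 0 in ['b', 'c', 'e'] -> ['b', 'c', 'e']
'c': index 1 in ['b', 'c', 'e'] -> ['c', 'b', 'e']
'b': index 1 in ['c', 'b', 'e'] -> ['b', 'c', 'e']
'e': index 2 in ['b', 'c', 'e'] -> ['e', 'b', 'c']
'e': index 0 in ['e', 'b', 'c'] -> ['e', 'b', 'c']
'b': index 1 in ['e', 'b', 'c'] -> ['b', 'e', 'c']
'e': index 1 in ['b', 'e', 'c'] -> ['e', 'b', 'c']


Output: [0, 1, 1, 2, 0, 1, 1]


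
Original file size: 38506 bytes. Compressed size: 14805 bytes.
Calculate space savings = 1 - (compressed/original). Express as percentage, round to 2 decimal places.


ratio = compressed/original = 14805/38506 = 0.384486
savings = 1 - ratio = 1 - 0.384486 = 0.615514
as a percentage: 0.615514 * 100 = 61.55%

Space savings = 1 - 14805/38506 = 61.55%


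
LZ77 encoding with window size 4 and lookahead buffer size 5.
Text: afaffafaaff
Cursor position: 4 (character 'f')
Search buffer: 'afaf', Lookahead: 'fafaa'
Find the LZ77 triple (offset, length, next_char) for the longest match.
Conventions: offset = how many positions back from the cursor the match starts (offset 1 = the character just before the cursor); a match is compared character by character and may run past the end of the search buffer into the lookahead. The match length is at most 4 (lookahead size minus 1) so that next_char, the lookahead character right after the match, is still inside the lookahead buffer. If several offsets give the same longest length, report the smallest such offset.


Try each offset into the search buffer:
  offset=1 (pos 3, char 'f'): match length 1
  offset=2 (pos 2, char 'a'): match length 0
  offset=3 (pos 1, char 'f'): match length 3
  offset=4 (pos 0, char 'a'): match length 0
Longest match has length 3 at offset 3.
next_char = character at position 4 + 3 = 7 -> 'a'

Best match: offset=3, length=3 (matching 'faf' starting at position 1)
LZ77 triple: (3, 3, 'a')


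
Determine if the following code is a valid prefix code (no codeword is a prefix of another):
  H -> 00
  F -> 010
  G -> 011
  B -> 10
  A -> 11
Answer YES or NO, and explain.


Checking each pair (does one codeword prefix another?):
  H='00' vs F='010': no prefix
  H='00' vs G='011': no prefix
  H='00' vs B='10': no prefix
  H='00' vs A='11': no prefix
  F='010' vs H='00': no prefix
  F='010' vs G='011': no prefix
  F='010' vs B='10': no prefix
  F='010' vs A='11': no prefix
  G='011' vs H='00': no prefix
  G='011' vs F='010': no prefix
  G='011' vs B='10': no prefix
  G='011' vs A='11': no prefix
  B='10' vs H='00': no prefix
  B='10' vs F='010': no prefix
  B='10' vs G='011': no prefix
  B='10' vs A='11': no prefix
  A='11' vs H='00': no prefix
  A='11' vs F='010': no prefix
  A='11' vs G='011': no prefix
  A='11' vs B='10': no prefix
No violation found over all pairs.

YES -- this is a valid prefix code. No codeword is a prefix of any other codeword.


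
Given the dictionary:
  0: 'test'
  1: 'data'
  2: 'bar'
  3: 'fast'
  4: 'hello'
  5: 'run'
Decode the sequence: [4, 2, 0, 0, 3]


Look up each index in the dictionary:
  4 -> 'hello'
  2 -> 'bar'
  0 -> 'test'
  0 -> 'test'
  3 -> 'fast'

Decoded: "hello bar test test fast"


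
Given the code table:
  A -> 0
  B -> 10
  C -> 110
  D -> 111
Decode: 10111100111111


Decoding:
10 -> B
111 -> D
10 -> B
0 -> A
111 -> D
111 -> D


Result: BDBADD


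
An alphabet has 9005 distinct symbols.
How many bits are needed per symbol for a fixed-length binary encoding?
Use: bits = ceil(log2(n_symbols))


log2(9005) = 13.1365
Bracket: 2^13 = 8192 < 9005 <= 2^14 = 16384
So ceil(log2(9005)) = 14

bits = ceil(log2(9005)) = ceil(13.1365) = 14 bits


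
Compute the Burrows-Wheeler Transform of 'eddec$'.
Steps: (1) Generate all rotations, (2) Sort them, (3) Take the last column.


Rotations (sorted):
  0: $eddec -> last char: c
  1: c$edde -> last char: e
  2: ddec$e -> last char: e
  3: dec$ed -> last char: d
  4: ec$edd -> last char: d
  5: eddec$ -> last char: $


BWT = ceedd$


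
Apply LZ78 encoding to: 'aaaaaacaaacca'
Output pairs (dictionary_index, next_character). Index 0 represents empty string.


LZ78 encoding steps:
Dictionary: {0: ''}
Step 1: w='' (idx 0), next='a' -> output (0, 'a'), add 'a' as idx 1
Step 2: w='a' (idx 1), next='a' -> output (1, 'a'), add 'aa' as idx 2
Step 3: w='aa' (idx 2), next='a' -> output (2, 'a'), add 'aaa' as idx 3
Step 4: w='' (idx 0), next='c' -> output (0, 'c'), add 'c' as idx 4
Step 5: w='aaa' (idx 3), next='c' -> output (3, 'c'), add 'aaac' as idx 5
Step 6: w='c' (idx 4), next='a' -> output (4, 'a'), add 'ca' as idx 6


Encoded: [(0, 'a'), (1, 'a'), (2, 'a'), (0, 'c'), (3, 'c'), (4, 'a')]


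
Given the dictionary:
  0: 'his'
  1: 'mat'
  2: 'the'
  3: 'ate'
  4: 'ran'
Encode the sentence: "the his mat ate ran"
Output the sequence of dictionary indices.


Look up each word in the dictionary:
  'the' -> 2
  'his' -> 0
  'mat' -> 1
  'ate' -> 3
  'ran' -> 4

Encoded: [2, 0, 1, 3, 4]


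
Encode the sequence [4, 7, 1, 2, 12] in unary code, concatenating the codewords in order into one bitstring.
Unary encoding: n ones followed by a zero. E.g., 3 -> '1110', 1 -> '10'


Encode each number as n ones followed by a terminating 0:
  4 -> 11110 (5 bits)
  7 -> 11111110 (8 bits)
  1 -> 10 (2 bits)
  2 -> 110 (3 bits)
  12 -> 1111111111110 (13 bits)
Total length = 5 + 8 + 2 + 3 + 13 = 31 bits.

Unary([4, 7, 1, 2, 12]) = 1111011111110101101111111111110 (31 bits)


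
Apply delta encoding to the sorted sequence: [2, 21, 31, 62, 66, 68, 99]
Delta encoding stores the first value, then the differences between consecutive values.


First value: 2
Deltas:
  21 - 2 = 19
  31 - 21 = 10
  62 - 31 = 31
  66 - 62 = 4
  68 - 66 = 2
  99 - 68 = 31


Delta encoded: [2, 19, 10, 31, 4, 2, 31]


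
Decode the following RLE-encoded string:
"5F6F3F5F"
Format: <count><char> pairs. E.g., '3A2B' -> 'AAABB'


Expanding each <count><char> pair:
  5F -> 'FFFFF'
  6F -> 'FFFFFF'
  3F -> 'FFF'
  5F -> 'FFFFF'

Decoded = FFFFFFFFFFFFFFFFFFF


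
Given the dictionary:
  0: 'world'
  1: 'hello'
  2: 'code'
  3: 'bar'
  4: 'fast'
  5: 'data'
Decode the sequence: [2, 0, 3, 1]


Look up each index in the dictionary:
  2 -> 'code'
  0 -> 'world'
  3 -> 'bar'
  1 -> 'hello'

Decoded: "code world bar hello"


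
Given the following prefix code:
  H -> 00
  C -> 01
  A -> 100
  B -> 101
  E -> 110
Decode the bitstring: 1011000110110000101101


Decoding step by step:
Bits 101 -> B
Bits 100 -> A
Bits 01 -> C
Bits 101 -> B
Bits 100 -> A
Bits 00 -> H
Bits 101 -> B
Bits 101 -> B


Decoded message: BACBAHBB


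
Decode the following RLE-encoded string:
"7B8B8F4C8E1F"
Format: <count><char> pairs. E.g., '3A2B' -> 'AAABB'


Expanding each <count><char> pair:
  7B -> 'BBBBBBB'
  8B -> 'BBBBBBBB'
  8F -> 'FFFFFFFF'
  4C -> 'CCCC'
  8E -> 'EEEEEEEE'
  1F -> 'F'

Decoded = BBBBBBBBBBBBBBBFFFFFFFFCCCCEEEEEEEEF


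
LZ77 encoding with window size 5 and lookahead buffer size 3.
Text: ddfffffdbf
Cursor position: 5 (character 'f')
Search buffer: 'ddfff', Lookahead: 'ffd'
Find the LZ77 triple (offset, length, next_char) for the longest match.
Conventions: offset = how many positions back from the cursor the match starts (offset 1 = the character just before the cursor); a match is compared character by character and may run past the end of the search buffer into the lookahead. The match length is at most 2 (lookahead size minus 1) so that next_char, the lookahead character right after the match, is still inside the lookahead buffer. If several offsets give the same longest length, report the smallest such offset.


Try each offset into the search buffer:
  offset=1 (pos 4, char 'f'): match length 2
  offset=2 (pos 3, char 'f'): match length 2
  offset=3 (pos 2, char 'f'): match length 2
  offset=4 (pos 1, char 'd'): match length 0
  offset=5 (pos 0, char 'd'): match length 0
Longest match has length 2, found at offsets 1, 2, 3; take the smallest, offset 1.
next_char = character at position 5 + 2 = 7 -> 'd'

Best match: offset=1, length=2 (matching 'ff' starting at position 4)
LZ77 triple: (1, 2, 'd')


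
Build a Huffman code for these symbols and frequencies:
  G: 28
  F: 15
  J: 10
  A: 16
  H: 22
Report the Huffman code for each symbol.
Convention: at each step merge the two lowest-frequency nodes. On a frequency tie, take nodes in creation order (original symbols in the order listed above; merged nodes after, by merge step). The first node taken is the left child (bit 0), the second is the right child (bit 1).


Huffman tree construction:
Step 1: Merge J(10) + F(15) = 25
Step 2: Merge A(16) + H(22) = 38
Step 3: Merge (J+F)(25) + G(28) = 53
Step 4: Merge (A+H)(38) + ((J+F)+G)(53) = 91
Read each symbol's code off the tree from the root (left child = 0, right child = 1).

Codes:
  G: 11 (length 2)
  F: 101 (length 3)
  J: 100 (length 3)
  A: 00 (length 2)
  H: 01 (length 2)
Average code length: 207/91 = 2.2747 bits/symbol


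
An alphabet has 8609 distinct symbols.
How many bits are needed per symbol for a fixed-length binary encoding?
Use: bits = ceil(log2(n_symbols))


log2(8609) = 13.0716
Bracket: 2^13 = 8192 < 8609 <= 2^14 = 16384
So ceil(log2(8609)) = 14

bits = ceil(log2(8609)) = ceil(13.0716) = 14 bits


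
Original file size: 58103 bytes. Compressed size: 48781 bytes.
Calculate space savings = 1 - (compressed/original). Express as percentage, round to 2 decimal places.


ratio = compressed/original = 48781/58103 = 0.839561
savings = 1 - ratio = 1 - 0.839561 = 0.160439
as a percentage: 0.160439 * 100 = 16.04%

Space savings = 1 - 48781/58103 = 16.04%


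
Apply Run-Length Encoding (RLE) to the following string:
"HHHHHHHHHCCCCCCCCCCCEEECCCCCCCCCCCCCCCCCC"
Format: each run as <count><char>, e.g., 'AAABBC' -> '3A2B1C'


Scanning runs left to right:
  i=0: run of 'H' x 9 -> '9H'
  i=9: run of 'C' x 11 -> '11C'
  i=20: run of 'E' x 3 -> '3E'
  i=23: run of 'C' x 18 -> '18C'

RLE = 9H11C3E18C


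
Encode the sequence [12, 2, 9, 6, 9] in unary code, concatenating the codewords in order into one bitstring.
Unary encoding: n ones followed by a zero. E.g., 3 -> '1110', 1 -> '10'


Encode each number as n ones followed by a terminating 0:
  12 -> 1111111111110 (13 bits)
  2 -> 110 (3 bits)
  9 -> 1111111110 (10 bits)
  6 -> 1111110 (7 bits)
  9 -> 1111111110 (10 bits)
Total length = 13 + 3 + 10 + 7 + 10 = 43 bits.

Unary([12, 2, 9, 6, 9]) = 1111111111110110111111111011111101111111110 (43 bits)


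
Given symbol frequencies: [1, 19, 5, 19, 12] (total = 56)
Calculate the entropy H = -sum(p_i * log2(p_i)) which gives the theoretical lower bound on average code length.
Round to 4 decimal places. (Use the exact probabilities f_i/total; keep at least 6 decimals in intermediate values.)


Per-symbol terms -p_i * log2(p_i) with p_i = f_i/56:
  p = 1/56 = 0.017857: log2(p) = -5.807355, -p*log2(p) = 0.103703
  p = 19/56 = 0.339286: log2(p) = -1.559427, -p*log2(p) = 0.529091
  p = 5/56 = 0.089286: log2(p) = -3.485427, -p*log2(p) = 0.311199
  p = 19/56 = 0.339286: log2(p) = -1.559427, -p*log2(p) = 0.529091
  p = 12/56 = 0.214286: log2(p) = -2.222392, -p*log2(p) = 0.476227
H = 0.103703 + 0.529091 + 0.311199 + 0.529091 + 0.476227 = 1.949311

H = 1.9493 bits/symbol


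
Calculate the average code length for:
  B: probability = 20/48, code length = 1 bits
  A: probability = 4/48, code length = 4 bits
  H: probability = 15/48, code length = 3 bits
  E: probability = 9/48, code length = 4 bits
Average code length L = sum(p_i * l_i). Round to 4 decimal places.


Weighted contributions p_i * l_i:
  B: (20/48) * 1 = 20/48
  A: (4/48) * 4 = 16/48
  H: (15/48) * 3 = 45/48
  E: (9/48) * 4 = 36/48
Sum = (20 + 16 + 45 + 36)/48 = 117/48

L = 117/48 = 2.4375 bits/symbol


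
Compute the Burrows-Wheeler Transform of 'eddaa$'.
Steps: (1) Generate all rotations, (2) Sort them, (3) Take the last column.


Rotations (sorted):
  0: $eddaa -> last char: a
  1: a$edda -> last char: a
  2: aa$edd -> last char: d
  3: daa$ed -> last char: d
  4: ddaa$e -> last char: e
  5: eddaa$ -> last char: $


BWT = aadde$


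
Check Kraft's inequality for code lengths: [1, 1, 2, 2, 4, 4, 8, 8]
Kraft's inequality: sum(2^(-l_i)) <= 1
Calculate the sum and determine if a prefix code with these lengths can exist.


Sum = 2^(-1) + 2^(-1) + 2^(-2) + 2^(-2) + 2^(-4) + 2^(-4) + 2^(-8) + 2^(-8)
    = 0.5 + 0.5 + 0.25 + 0.25 + 0.0625 + 0.0625 + 0.00390625 + 0.00390625
    = 418/256 = 1.6328125
Since 1.6328125 > 1, Kraft's inequality is NOT satisfied.
A prefix code with these lengths CANNOT exist.

Kraft sum = 1.6328125. Not satisfied.


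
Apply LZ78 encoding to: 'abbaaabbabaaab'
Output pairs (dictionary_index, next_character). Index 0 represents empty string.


LZ78 encoding steps:
Dictionary: {0: ''}
Step 1: w='' (idx 0), next='a' -> output (0, 'a'), add 'a' as idx 1
Step 2: w='' (idx 0), next='b' -> output (0, 'b'), add 'b' as idx 2
Step 3: w='b' (idx 2), next='a' -> output (2, 'a'), add 'ba' as idx 3
Step 4: w='a' (idx 1), next='a' -> output (1, 'a'), add 'aa' as idx 4
Step 5: w='b' (idx 2), next='b' -> output (2, 'b'), add 'bb' as idx 5
Step 6: w='a' (idx 1), next='b' -> output (1, 'b'), add 'ab' as idx 6
Step 7: w='aa' (idx 4), next='a' -> output (4, 'a'), add 'aaa' as idx 7
Step 8: w='b' (idx 2), end of input -> output (2, '')


Encoded: [(0, 'a'), (0, 'b'), (2, 'a'), (1, 'a'), (2, 'b'), (1, 'b'), (4, 'a'), (2, '')]


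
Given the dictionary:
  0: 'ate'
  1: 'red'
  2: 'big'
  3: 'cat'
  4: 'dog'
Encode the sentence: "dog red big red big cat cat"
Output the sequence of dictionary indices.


Look up each word in the dictionary:
  'dog' -> 4
  'red' -> 1
  'big' -> 2
  'red' -> 1
  'big' -> 2
  'cat' -> 3
  'cat' -> 3

Encoded: [4, 1, 2, 1, 2, 3, 3]


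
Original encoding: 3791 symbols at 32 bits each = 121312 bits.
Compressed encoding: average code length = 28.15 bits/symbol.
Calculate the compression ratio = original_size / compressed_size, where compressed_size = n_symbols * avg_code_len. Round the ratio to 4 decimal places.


original_size = n_symbols * orig_bits = 3791 * 32 = 121312 bits
compressed_size = n_symbols * avg_code_len = 3791 * 28.15 = 106716.65 bits
ratio = original_size / compressed_size = 121312 / 106716.65 = 1.1368

Compression ratio = 1.1368


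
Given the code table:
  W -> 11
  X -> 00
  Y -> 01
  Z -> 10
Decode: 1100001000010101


Decoding:
11 -> W
00 -> X
00 -> X
10 -> Z
00 -> X
01 -> Y
01 -> Y
01 -> Y


Result: WXXZXYYY


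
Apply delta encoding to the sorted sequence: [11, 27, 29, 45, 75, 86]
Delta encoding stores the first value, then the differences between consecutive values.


First value: 11
Deltas:
  27 - 11 = 16
  29 - 27 = 2
  45 - 29 = 16
  75 - 45 = 30
  86 - 75 = 11


Delta encoded: [11, 16, 2, 16, 30, 11]


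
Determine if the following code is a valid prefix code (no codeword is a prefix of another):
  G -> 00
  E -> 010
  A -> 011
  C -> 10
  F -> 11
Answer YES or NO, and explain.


Checking each pair (does one codeword prefix another?):
  G='00' vs E='010': no prefix
  G='00' vs A='011': no prefix
  G='00' vs C='10': no prefix
  G='00' vs F='11': no prefix
  E='010' vs G='00': no prefix
  E='010' vs A='011': no prefix
  E='010' vs C='10': no prefix
  E='010' vs F='11': no prefix
  A='011' vs G='00': no prefix
  A='011' vs E='010': no prefix
  A='011' vs C='10': no prefix
  A='011' vs F='11': no prefix
  C='10' vs G='00': no prefix
  C='10' vs E='010': no prefix
  C='10' vs A='011': no prefix
  C='10' vs F='11': no prefix
  F='11' vs G='00': no prefix
  F='11' vs E='010': no prefix
  F='11' vs A='011': no prefix
  F='11' vs C='10': no prefix
No violation found over all pairs.

YES -- this is a valid prefix code. No codeword is a prefix of any other codeword.


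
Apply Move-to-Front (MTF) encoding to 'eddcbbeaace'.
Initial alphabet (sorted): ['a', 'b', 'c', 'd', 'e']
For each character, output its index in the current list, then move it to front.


MTF encoding:
'e': index 4 in ['a', 'b', 'c', 'd', 'e'] -> ['e', 'a', 'b', 'c', 'd']
'd': index 4 in ['e', 'a', 'b', 'c', 'd'] -> ['d', 'e', 'a', 'b', 'c']
'd': index 0 in ['d', 'e', 'a', 'b', 'c'] -> ['d', 'e', 'a', 'b', 'c']
'c': index 4 in ['d', 'e', 'a', 'b', 'c'] -> ['c', 'd', 'e', 'a', 'b']
'b': index 4 in ['c', 'd', 'e', 'a', 'b'] -> ['b', 'c', 'd', 'e', 'a']
'b': index 0 in ['b', 'c', 'd', 'e', 'a'] -> ['b', 'c', 'd', 'e', 'a']
'e': index 3 in ['b', 'c', 'd', 'e', 'a'] -> ['e', 'b', 'c', 'd', 'a']
'a': index 4 in ['e', 'b', 'c', 'd', 'a'] -> ['a', 'e', 'b', 'c', 'd']
'a': index 0 in ['a', 'e', 'b', 'c', 'd'] -> ['a', 'e', 'b', 'c', 'd']
'c': index 3 in ['a', 'e', 'b', 'c', 'd'] -> ['c', 'a', 'e', 'b', 'd']
'e': index 2 in ['c', 'a', 'e', 'b', 'd'] -> ['e', 'c', 'a', 'b', 'd']


Output: [4, 4, 0, 4, 4, 0, 3, 4, 0, 3, 2]


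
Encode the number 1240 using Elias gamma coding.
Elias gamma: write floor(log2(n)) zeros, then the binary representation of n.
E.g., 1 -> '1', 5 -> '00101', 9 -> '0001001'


num_bits = floor(log2(1240)) + 1 = 11
leading_zeros = num_bits - 1 = 10
binary(1240) = 10011011000

Elias gamma(1240) = '0000000000' + '10011011000' = 000000000010011011000 (21 bits)


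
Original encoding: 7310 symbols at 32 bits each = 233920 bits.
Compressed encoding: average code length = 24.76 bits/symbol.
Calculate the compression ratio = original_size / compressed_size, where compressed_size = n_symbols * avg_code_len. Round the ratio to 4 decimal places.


original_size = n_symbols * orig_bits = 7310 * 32 = 233920 bits
compressed_size = n_symbols * avg_code_len = 7310 * 24.76 = 180995.6 bits
ratio = original_size / compressed_size = 233920 / 180995.6 = 1.2924

Compression ratio = 1.2924
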